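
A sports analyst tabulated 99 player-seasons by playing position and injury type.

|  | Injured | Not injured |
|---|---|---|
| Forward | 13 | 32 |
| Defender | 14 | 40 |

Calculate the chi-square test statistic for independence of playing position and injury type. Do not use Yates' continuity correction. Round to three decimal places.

Row totals: 45, 54. Column totals: 27, 72. Grand total N = 99.
Expected counts (row total × column total / N):
  Forward, Injured: 45×27/99 = 12.2727
  Forward, Not injured: 45×72/99 = 32.7273
  Defender, Injured: 54×27/99 = 14.7273
  Defender, Not injured: 54×72/99 = 39.2727
Contributions (O − E)²/E:
  (13 − 12.2727)²/12.2727 = 0.0431
  (32 − 32.7273)²/32.7273 = 0.0162
  (14 − 14.7273)²/14.7273 = 0.0359
  (40 − 39.2727)²/39.2727 = 0.0135
χ² = 0.0431 + 0.0162 + 0.0359 + 0.0135 = 0.109

0.109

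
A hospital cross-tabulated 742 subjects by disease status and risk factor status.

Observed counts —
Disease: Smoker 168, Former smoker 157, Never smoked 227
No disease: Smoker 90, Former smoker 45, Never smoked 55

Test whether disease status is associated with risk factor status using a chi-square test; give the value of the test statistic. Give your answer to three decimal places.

18.346

Row totals: 552, 190. Column totals: 258, 202, 282. Grand total N = 742.
Expected counts (row total × column total / N):
  Disease, Smoker: 552×258/742 = 191.9353
  Disease, Former smoker: 552×202/742 = 150.2749
  Disease, Never smoked: 552×282/742 = 209.7898
  No disease, Smoker: 190×258/742 = 66.0647
  No disease, Former smoker: 190×202/742 = 51.7251
  No disease, Never smoked: 190×282/742 = 72.2102
Contributions (O − E)²/E:
  (168 − 191.9353)²/191.9353 = 2.9849
  (157 − 150.2749)²/150.2749 = 0.3010
  (227 − 209.7898)²/209.7898 = 1.4118
  (90 − 66.0647)²/66.0647 = 8.6718
  (45 − 51.7251)²/51.7251 = 0.8744
  (55 − 72.2102)²/72.2102 = 4.1018
χ² = 2.9849 + 0.3010 + 1.4118 + 8.6718 + 0.8744 + 4.1018 = 18.346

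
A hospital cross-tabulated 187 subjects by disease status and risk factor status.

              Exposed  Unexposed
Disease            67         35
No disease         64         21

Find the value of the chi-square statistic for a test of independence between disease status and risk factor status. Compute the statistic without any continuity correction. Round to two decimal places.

2.04

Row totals: 102, 85. Column totals: 131, 56. Grand total N = 187.
Expected counts (row total × column total / N):
  Disease, Exposed: 102×131/187 = 71.455
  Disease, Unexposed: 102×56/187 = 30.545
  No disease, Exposed: 85×131/187 = 59.545
  No disease, Unexposed: 85×56/187 = 25.455
Contributions (O − E)²/E:
  (67 − 71.455)²/71.455 = 0.2778
  (35 − 30.545)²/30.545 = 0.6498
  (64 − 59.545)²/59.545 = 0.3333
  (21 − 25.455)²/25.455 = 0.7797
χ² = 0.2778 + 0.6498 + 0.3333 + 0.7797 = 2.04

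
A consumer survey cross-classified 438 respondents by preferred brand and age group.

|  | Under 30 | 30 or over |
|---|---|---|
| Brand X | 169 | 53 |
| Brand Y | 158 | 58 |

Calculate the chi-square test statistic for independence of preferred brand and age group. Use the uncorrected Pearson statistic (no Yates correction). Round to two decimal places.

0.51

Row totals: 222, 216. Column totals: 327, 111. Grand total N = 438.
Expected counts (row total × column total / N):
  Brand X, Under 30: 222×327/438 = 165.740
  Brand X, 30 or over: 222×111/438 = 56.260
  Brand Y, Under 30: 216×327/438 = 161.260
  Brand Y, 30 or over: 216×111/438 = 54.740
Contributions (O − E)²/E:
  (169 − 165.740)²/165.740 = 0.0641
  (53 − 56.260)²/56.260 = 0.1889
  (158 − 161.260)²/161.260 = 0.0659
  (58 − 54.740)²/54.740 = 0.1941
χ² = 0.0641 + 0.1889 + 0.0659 + 0.1941 = 0.51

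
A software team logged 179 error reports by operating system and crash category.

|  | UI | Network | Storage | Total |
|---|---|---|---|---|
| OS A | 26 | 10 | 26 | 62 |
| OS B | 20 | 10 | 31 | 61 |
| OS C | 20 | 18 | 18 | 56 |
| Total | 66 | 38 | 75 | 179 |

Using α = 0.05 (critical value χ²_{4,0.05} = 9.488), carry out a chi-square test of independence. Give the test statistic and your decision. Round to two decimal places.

7.73; fail to reject H₀

Grand total N = 179.
Expected counts (row total × column total / N):
  OS A, UI: 62×66/179 = 22.860
  OS A, Network: 62×38/179 = 13.162
  OS A, Storage: 62×75/179 = 25.978
  OS B, UI: 61×66/179 = 22.492
  OS B, Network: 61×38/179 = 12.950
  OS B, Storage: 61×75/179 = 25.559
  OS C, UI: 56×66/179 = 20.648
  OS C, Network: 56×38/179 = 11.888
  OS C, Storage: 56×75/179 = 23.464
Contributions (O − E)²/E:
  (26 − 22.860)²/22.860 = 0.4313
  (10 − 13.162)²/13.162 = 0.7596
  (26 − 25.978)²/25.978 = 0.0000
  (20 − 22.492)²/22.492 = 0.2761
  (10 − 12.950)²/12.950 = 0.6720
  (31 − 25.559)²/25.559 = 1.1583
  (20 − 20.648)²/20.648 = 0.0203
  (18 − 11.888)²/11.888 = 3.1424
  (18 − 23.464)²/23.464 = 1.2724
χ² = 0.4313 + 0.7596 + 0.0000 + 0.2761 + 0.6720 + 1.1583 + 0.0203 + 3.1424 + 1.2724 = 7.73
df = (3−1)(3−1) = 4. Since 7.73 < 9.488, fail to reject the null hypothesis of independence at α = 0.05.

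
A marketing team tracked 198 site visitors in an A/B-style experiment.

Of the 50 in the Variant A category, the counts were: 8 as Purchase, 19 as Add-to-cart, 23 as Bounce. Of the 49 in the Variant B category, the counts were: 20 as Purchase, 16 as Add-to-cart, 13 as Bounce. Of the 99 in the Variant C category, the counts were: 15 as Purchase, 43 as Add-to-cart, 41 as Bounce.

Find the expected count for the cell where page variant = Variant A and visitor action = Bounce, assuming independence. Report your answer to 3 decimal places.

19.444

Row total (Variant A) = 50; column total (Bounce) = 77; grand total N = 198.
Expected count = (row total × column total) / N = 50 × 77 / 198 = 19.444.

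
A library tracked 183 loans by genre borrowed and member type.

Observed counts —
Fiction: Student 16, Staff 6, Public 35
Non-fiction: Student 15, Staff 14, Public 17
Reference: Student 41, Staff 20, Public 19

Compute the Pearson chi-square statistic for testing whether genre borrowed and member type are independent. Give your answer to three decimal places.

22.729

Row totals: 57, 46, 80. Column totals: 72, 40, 71. Grand total N = 183.
Expected counts (row total × column total / N):
  Fiction, Student: 57×72/183 = 22.4262
  Fiction, Staff: 57×40/183 = 12.4590
  Fiction, Public: 57×71/183 = 22.1148
  Non-fiction, Student: 46×72/183 = 18.0984
  Non-fiction, Staff: 46×40/183 = 10.0546
  Non-fiction, Public: 46×71/183 = 17.8470
  Reference, Student: 80×72/183 = 31.4754
  Reference, Staff: 80×40/183 = 17.4863
  Reference, Public: 80×71/183 = 31.0383
Contributions (O − E)²/E:
  (16 − 22.4262)²/22.4262 = 1.8414
  (6 − 12.4590)²/12.4590 = 3.3485
  (35 − 22.1148)²/22.1148 = 7.5076
  (15 − 18.0984)²/18.0984 = 0.5304
  (14 − 10.0546)²/10.0546 = 1.5482
  (17 − 17.8470)²/17.8470 = 0.0402
  (41 − 31.4754)²/31.4754 = 2.8822
  (20 − 17.4863)²/17.4863 = 0.3614
  (19 − 31.0383)²/31.0383 = 4.6691
χ² = 1.8414 + 3.3485 + 7.5076 + 0.5304 + 1.5482 + 0.0402 + 2.8822 + 0.3614 + 4.6691 = 22.729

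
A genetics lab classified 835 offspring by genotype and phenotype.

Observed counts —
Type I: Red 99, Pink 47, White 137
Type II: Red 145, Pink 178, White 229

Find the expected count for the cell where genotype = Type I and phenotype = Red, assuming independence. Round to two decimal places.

Row total (Type I) = 283; column total (Red) = 244; grand total N = 835.
Expected count = (row total × column total) / N = 283 × 244 / 835 = 82.70.

82.70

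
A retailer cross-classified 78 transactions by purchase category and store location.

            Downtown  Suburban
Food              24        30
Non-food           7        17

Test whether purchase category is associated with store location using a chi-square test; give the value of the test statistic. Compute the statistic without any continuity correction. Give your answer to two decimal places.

1.62

Row totals: 54, 24. Column totals: 31, 47. Grand total N = 78.
Expected counts (row total × column total / N):
  Food, Downtown: 54×31/78 = 21.462
  Food, Suburban: 54×47/78 = 32.538
  Non-food, Downtown: 24×31/78 = 9.538
  Non-food, Suburban: 24×47/78 = 14.462
Contributions (O − E)²/E:
  (24 − 21.462)²/21.462 = 0.3001
  (30 − 32.538)²/32.538 = 0.1980
  (7 − 9.538)²/9.538 = 0.6753
  (17 − 14.462)²/14.462 = 0.4454
χ² = 0.3001 + 0.1980 + 0.6753 + 0.4454 = 1.62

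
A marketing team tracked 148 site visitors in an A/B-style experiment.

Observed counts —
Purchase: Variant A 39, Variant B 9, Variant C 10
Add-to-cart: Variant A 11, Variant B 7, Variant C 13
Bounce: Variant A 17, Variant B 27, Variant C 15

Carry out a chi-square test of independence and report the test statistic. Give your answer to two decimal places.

24.95

Row totals: 58, 31, 59. Column totals: 67, 43, 38. Grand total N = 148.
Expected counts (row total × column total / N):
  Purchase, Variant A: 58×67/148 = 26.257
  Purchase, Variant B: 58×43/148 = 16.851
  Purchase, Variant C: 58×38/148 = 14.892
  Add-to-cart, Variant A: 31×67/148 = 14.034
  Add-to-cart, Variant B: 31×43/148 = 9.007
  Add-to-cart, Variant C: 31×38/148 = 7.959
  Bounce, Variant A: 59×67/148 = 26.709
  Bounce, Variant B: 59×43/148 = 17.142
  Bounce, Variant C: 59×38/148 = 15.149
Contributions (O − E)²/E:
  (39 − 26.257)²/26.257 = 6.1844
  (9 − 16.851)²/16.851 = 3.6578
  (10 − 14.892)²/14.892 = 1.6070
  (11 − 14.034)²/14.034 = 0.6559
  (7 − 9.007)²/9.007 = 0.4472
  (13 − 7.959)²/7.959 = 3.1928
  (17 − 26.709)²/26.709 = 3.5293
  (27 − 17.142)²/17.142 = 5.6691
  (15 − 15.149)²/15.149 = 0.0015
χ² = 6.1844 + 3.6578 + 1.6070 + 0.6559 + 0.4472 + 3.1928 + 3.5293 + 5.6691 + 0.0015 = 24.95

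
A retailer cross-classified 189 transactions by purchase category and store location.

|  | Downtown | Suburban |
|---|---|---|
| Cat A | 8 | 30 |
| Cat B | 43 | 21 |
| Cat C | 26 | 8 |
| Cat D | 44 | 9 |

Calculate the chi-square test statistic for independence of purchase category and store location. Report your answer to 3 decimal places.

41.330

Row totals: 38, 64, 34, 53. Column totals: 121, 68. Grand total N = 189.
Expected counts (row total × column total / N):
  Cat A, Downtown: 38×121/189 = 24.328042
  Cat A, Suburban: 38×68/189 = 13.671958
  Cat B, Downtown: 64×121/189 = 40.973545
  Cat B, Suburban: 64×68/189 = 23.026455
  Cat C, Downtown: 34×121/189 = 21.767196
  Cat C, Suburban: 34×68/189 = 12.232804
  Cat D, Downtown: 53×121/189 = 33.931217
  Cat D, Suburban: 53×68/189 = 19.068783
Contributions (O − E)²/E:
  (8 − 24.328042)²/24.328042 = 10.9588
  (30 − 13.671958)²/13.671958 = 19.5001
  (43 − 40.973545)²/40.973545 = 0.1002
  (21 − 23.026455)²/23.026455 = 0.1783
  (26 − 21.767196)²/21.767196 = 0.8231
  (8 − 12.232804)²/12.232804 = 1.4646
  (44 − 33.931217)²/33.931217 = 2.9878
  (9 − 19.068783)²/19.068783 = 5.3166
χ² = 10.9588 + 19.5001 + 0.1002 + 0.1783 + 0.8231 + 1.4646 + 2.9878 + 5.3166 = 41.330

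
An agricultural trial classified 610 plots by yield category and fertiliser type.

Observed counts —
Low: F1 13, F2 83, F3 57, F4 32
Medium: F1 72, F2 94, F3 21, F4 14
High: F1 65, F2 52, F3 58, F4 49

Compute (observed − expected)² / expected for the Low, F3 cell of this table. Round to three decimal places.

6.017

Row total (Low) = 185; column total (F3) = 136; N = 610.
Expected count E = 185 × 136 / 610 = 41.2459.
Contribution = (O − E)²/E = (57 − 41.2459)² / 41.2459 = 6.017.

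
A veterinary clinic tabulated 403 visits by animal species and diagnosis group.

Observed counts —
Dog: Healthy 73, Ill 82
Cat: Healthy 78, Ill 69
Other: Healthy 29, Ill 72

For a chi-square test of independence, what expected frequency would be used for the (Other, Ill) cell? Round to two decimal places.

Row total (Other) = 101; column total (Ill) = 223; grand total N = 403.
Expected count = (row total × column total) / N = 101 × 223 / 403 = 55.89.

55.89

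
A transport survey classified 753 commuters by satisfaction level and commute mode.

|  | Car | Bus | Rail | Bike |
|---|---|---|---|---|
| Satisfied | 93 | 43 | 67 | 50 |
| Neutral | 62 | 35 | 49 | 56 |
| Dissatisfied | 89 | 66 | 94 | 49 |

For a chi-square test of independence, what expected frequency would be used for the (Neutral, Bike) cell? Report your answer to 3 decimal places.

Row total (Neutral) = 202; column total (Bike) = 155; grand total N = 753.
Expected count = (row total × column total) / N = 202 × 155 / 753 = 41.580.

41.580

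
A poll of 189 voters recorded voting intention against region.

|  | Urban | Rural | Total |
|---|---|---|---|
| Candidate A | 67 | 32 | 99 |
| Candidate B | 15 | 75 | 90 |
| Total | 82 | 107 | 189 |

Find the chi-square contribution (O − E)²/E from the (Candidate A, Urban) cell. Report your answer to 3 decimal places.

13.463

Row total (Candidate A) = 99; column total (Urban) = 82; N = 189.
Expected count E = 99 × 82 / 189 = 42.9524.
Contribution = (O − E)²/E = (67 − 42.9524)² / 42.9524 = 13.463.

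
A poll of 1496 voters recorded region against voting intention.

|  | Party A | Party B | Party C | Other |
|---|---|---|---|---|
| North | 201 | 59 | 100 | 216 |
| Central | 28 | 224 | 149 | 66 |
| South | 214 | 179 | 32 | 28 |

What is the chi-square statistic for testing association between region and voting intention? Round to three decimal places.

486.252

Row totals: 576, 467, 453. Column totals: 443, 462, 281, 310. Grand total N = 1496.
Expected counts (row total × column total / N):
  North, Party A: 576×443/1496 = 170.56684
  North, Party B: 576×462/1496 = 177.88235
  North, Party C: 576×281/1496 = 108.19251
  North, Other: 576×310/1496 = 119.35829
  Central, Party A: 467×443/1496 = 138.28944
  Central, Party B: 467×462/1496 = 144.22059
  Central, Party C: 467×281/1496 = 87.71858
  Central, Other: 467×310/1496 = 96.77139
  South, Party A: 453×443/1496 = 134.14372
  South, Party B: 453×462/1496 = 139.89706
  South, Party C: 453×281/1496 = 85.08890
  South, Other: 453×310/1496 = 93.87032
Contributions (O − E)²/E:
  (201 − 170.56684)²/170.56684 = 5.4300
  (59 − 177.88235)²/177.88235 = 79.4515
  (100 − 108.19251)²/108.19251 = 0.6203
  (216 − 119.35829)²/119.35829 = 78.2486
  (28 − 138.28944)²/138.28944 = 87.9587
  (224 − 144.22059)²/144.22059 = 44.1321
  (149 − 87.71858)²/87.71858 = 42.8121
  (66 − 96.77139)²/96.77139 = 9.7847
  (214 − 134.14372)²/134.14372 = 47.5388
  (179 − 139.89706)²/139.89706 = 10.9298
  (32 − 85.08890)²/85.08890 = 33.1234
  (28 − 93.87032)²/93.87032 = 46.2223
χ² = 5.4300 + 79.4515 + 0.6203 + 78.2486 + 87.9587 + 44.1321 + 42.8121 + 9.7847 + 47.5388 + 10.9298 + 33.1234 + 46.2223 = 486.252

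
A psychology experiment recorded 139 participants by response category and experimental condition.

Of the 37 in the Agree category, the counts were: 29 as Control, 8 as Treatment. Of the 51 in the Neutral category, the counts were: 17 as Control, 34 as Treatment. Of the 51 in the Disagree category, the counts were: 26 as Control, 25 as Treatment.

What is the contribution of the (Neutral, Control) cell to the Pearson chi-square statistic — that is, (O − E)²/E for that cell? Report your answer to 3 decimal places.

3.357

Row total (Neutral) = 51; column total (Control) = 72; N = 139.
Expected count E = 51 × 72 / 139 = 26.4173.
Contribution = (O − E)²/E = (17 − 26.4173)² / 26.4173 = 3.357.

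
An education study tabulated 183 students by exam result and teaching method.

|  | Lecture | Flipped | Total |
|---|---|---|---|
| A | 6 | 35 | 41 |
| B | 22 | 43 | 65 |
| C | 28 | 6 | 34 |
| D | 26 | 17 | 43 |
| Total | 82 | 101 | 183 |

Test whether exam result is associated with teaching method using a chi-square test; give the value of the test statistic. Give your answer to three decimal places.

41.895

Grand total N = 183.
Expected counts (row total × column total / N):
  A, Lecture: 41×82/183 = 18.37158
  A, Flipped: 41×101/183 = 22.62842
  B, Lecture: 65×82/183 = 29.12568
  B, Flipped: 65×101/183 = 35.87432
  C, Lecture: 34×82/183 = 15.23497
  C, Flipped: 34×101/183 = 18.76503
  D, Lecture: 43×82/183 = 19.26776
  D, Flipped: 43×101/183 = 23.73224
Contributions (O − E)²/E:
  (6 − 18.37158)²/18.37158 = 8.3311
  (35 − 22.62842)²/22.62842 = 6.7639
  (22 − 29.12568)²/29.12568 = 1.7433
  (43 − 35.87432)²/35.87432 = 1.4154
  (28 − 15.23497)²/15.23497 = 10.6955
  (6 − 18.76503)²/18.76503 = 8.6835
  (26 − 19.26776)²/19.26776 = 2.3523
  (17 − 23.73224)²/23.73224 = 1.9098
χ² = 8.3311 + 6.7639 + 1.7433 + 1.4154 + 10.6955 + 8.6835 + 2.3523 + 1.9098 = 41.895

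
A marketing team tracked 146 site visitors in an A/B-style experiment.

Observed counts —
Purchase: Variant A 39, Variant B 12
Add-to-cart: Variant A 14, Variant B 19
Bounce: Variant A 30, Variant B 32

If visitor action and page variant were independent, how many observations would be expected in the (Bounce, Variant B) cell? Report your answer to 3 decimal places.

Row total (Bounce) = 62; column total (Variant B) = 63; grand total N = 146.
Expected count = (row total × column total) / N = 62 × 63 / 146 = 26.753.

26.753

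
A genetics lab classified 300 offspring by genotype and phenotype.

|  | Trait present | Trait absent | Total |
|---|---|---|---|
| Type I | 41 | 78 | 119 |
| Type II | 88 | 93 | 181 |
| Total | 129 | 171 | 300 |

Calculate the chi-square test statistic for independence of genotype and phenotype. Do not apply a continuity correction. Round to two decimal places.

5.88

Grand total N = 300.
Expected counts (row total × column total / N):
  Type I, Trait present: 119×129/300 = 51.170
  Type I, Trait absent: 119×171/300 = 67.830
  Type II, Trait present: 181×129/300 = 77.830
  Type II, Trait absent: 181×171/300 = 103.170
Contributions (O − E)²/E:
  (41 − 51.170)²/51.170 = 2.0213
  (78 − 67.830)²/67.830 = 1.5248
  (88 − 77.830)²/77.830 = 1.3289
  (93 − 103.170)²/103.170 = 1.0025
χ² = 2.0213 + 1.5248 + 1.3289 + 1.0025 = 5.88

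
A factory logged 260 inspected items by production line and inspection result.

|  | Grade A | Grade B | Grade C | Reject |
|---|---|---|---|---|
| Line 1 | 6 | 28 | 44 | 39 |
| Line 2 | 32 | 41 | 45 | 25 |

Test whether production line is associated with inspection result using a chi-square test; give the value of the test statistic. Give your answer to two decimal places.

20.92

Row totals: 117, 143. Column totals: 38, 69, 89, 64. Grand total N = 260.
Expected counts (row total × column total / N):
  Line 1, Grade A: 117×38/260 = 17.100
  Line 1, Grade B: 117×69/260 = 31.050
  Line 1, Grade C: 117×89/260 = 40.050
  Line 1, Reject: 117×64/260 = 28.800
  Line 2, Grade A: 143×38/260 = 20.900
  Line 2, Grade B: 143×69/260 = 37.950
  Line 2, Grade C: 143×89/260 = 48.950
  Line 2, Reject: 143×64/260 = 35.200
Contributions (O − E)²/E:
  (6 − 17.100)²/17.100 = 7.2053
  (28 − 31.050)²/31.050 = 0.2996
  (44 − 40.050)²/40.050 = 0.3896
  (39 − 28.800)²/28.800 = 3.6125
  (32 − 20.900)²/20.900 = 5.8952
  (41 − 37.950)²/37.950 = 0.2451
  (45 − 48.950)²/48.950 = 0.3187
  (25 − 35.200)²/35.200 = 2.9557
χ² = 7.2053 + 0.2996 + 0.3896 + 3.6125 + 5.8952 + 0.2451 + 0.3187 + 2.9557 = 20.92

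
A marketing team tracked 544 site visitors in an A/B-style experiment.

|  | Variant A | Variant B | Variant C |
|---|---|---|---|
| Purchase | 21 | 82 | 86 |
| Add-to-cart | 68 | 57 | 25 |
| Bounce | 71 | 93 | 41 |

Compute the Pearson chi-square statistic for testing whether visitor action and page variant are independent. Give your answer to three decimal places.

69.802

Row totals: 189, 150, 205. Column totals: 160, 232, 152. Grand total N = 544.
Expected counts (row total × column total / N):
  Purchase, Variant A: 189×160/544 = 55.5882
  Purchase, Variant B: 189×232/544 = 80.6029
  Purchase, Variant C: 189×152/544 = 52.8088
  Add-to-cart, Variant A: 150×160/544 = 44.1176
  Add-to-cart, Variant B: 150×232/544 = 63.9706
  Add-to-cart, Variant C: 150×152/544 = 41.9118
  Bounce, Variant A: 205×160/544 = 60.2941
  Bounce, Variant B: 205×232/544 = 87.4265
  Bounce, Variant C: 205×152/544 = 57.2794
Contributions (O − E)²/E:
  (21 − 55.5882)²/55.5882 = 21.5215
  (82 − 80.6029)²/80.6029 = 0.0242
  (86 − 52.8088)²/52.8088 = 20.8612
  (68 − 44.1176)²/44.1176 = 12.9284
  (57 − 63.9706)²/63.9706 = 0.7596
  (25 − 41.9118)²/41.9118 = 6.8241
  (71 − 60.2941)²/60.2941 = 1.9010
  (93 − 87.4265)²/87.4265 = 0.3553
  (41 − 57.2794)²/57.2794 = 4.6268
χ² = 21.5215 + 0.0242 + 20.8612 + 12.9284 + 0.7596 + 6.8241 + 1.9010 + 0.3553 + 4.6268 = 69.802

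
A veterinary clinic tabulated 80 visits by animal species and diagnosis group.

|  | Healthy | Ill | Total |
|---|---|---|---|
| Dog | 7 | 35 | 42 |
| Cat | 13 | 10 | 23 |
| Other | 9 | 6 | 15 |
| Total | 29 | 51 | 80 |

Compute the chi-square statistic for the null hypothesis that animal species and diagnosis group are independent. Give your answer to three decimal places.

14.721

Grand total N = 80.
Expected counts (row total × column total / N):
  Dog, Healthy: 42×29/80 = 15.2250
  Dog, Ill: 42×51/80 = 26.7750
  Cat, Healthy: 23×29/80 = 8.3375
  Cat, Ill: 23×51/80 = 14.6625
  Other, Healthy: 15×29/80 = 5.4375
  Other, Ill: 15×51/80 = 9.5625
Contributions (O − E)²/E:
  (7 − 15.2250)²/15.2250 = 4.4434
  (35 − 26.7750)²/26.7750 = 2.5266
  (13 − 8.3375)²/8.3375 = 2.6074
  (10 − 14.6625)²/14.6625 = 1.4826
  (9 − 5.4375)²/5.4375 = 2.3341
  (6 − 9.5625)²/9.5625 = 1.3272
χ² = 4.4434 + 2.5266 + 2.6074 + 1.4826 + 2.3341 + 1.3272 = 14.721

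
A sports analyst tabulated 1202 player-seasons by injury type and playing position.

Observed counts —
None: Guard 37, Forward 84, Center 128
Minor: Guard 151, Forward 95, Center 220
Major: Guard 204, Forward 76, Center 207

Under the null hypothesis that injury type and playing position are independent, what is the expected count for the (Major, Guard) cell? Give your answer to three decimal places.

158.822

Row total (Major) = 487; column total (Guard) = 392; grand total N = 1202.
Expected count = (row total × column total) / N = 487 × 392 / 1202 = 158.822.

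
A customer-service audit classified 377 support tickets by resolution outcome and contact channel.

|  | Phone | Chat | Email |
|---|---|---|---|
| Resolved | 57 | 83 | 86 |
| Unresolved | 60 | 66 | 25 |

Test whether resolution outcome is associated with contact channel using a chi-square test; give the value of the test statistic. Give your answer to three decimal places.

21.468

Row totals: 226, 151. Column totals: 117, 149, 111. Grand total N = 377.
Expected counts (row total × column total / N):
  Resolved, Phone: 226×117/377 = 70.1379
  Resolved, Chat: 226×149/377 = 89.3210
  Resolved, Email: 226×111/377 = 66.5411
  Unresolved, Phone: 151×117/377 = 46.8621
  Unresolved, Chat: 151×149/377 = 59.6790
  Unresolved, Email: 151×111/377 = 44.4589
Contributions (O − E)²/E:
  (57 − 70.1379)²/70.1379 = 2.4609
  (83 − 89.3210)²/89.3210 = 0.4473
  (86 − 66.5411)²/66.5411 = 5.6904
  (60 − 46.8621)²/46.8621 = 3.6832
  (66 − 59.6790)²/59.6790 = 0.6695
  (25 − 44.4589)²/44.4589 = 8.5168
χ² = 2.4609 + 0.4473 + 5.6904 + 3.6832 + 0.6695 + 8.5168 = 21.468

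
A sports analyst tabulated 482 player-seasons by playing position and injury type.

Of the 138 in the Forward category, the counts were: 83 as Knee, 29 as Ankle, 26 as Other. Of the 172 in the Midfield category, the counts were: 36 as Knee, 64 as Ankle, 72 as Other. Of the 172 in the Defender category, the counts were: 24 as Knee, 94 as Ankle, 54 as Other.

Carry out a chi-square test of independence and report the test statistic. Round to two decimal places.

97.32

Row totals: 138, 172, 172. Column totals: 143, 187, 152. Grand total N = 482.
Expected counts (row total × column total / N):
  Forward, Knee: 138×143/482 = 40.942
  Forward, Ankle: 138×187/482 = 53.539
  Forward, Other: 138×152/482 = 43.519
  Midfield, Knee: 172×143/482 = 51.029
  Midfield, Ankle: 172×187/482 = 66.730
  Midfield, Other: 172×152/482 = 54.241
  Defender, Knee: 172×143/482 = 51.029
  Defender, Ankle: 172×187/482 = 66.730
  Defender, Other: 172×152/482 = 54.241
Contributions (O − E)²/E:
  (83 − 40.942)²/40.942 = 43.2044
  (29 − 53.539)²/53.539 = 11.2472
  (26 − 43.519)²/43.519 = 7.0524
  (36 − 51.029)²/51.029 = 4.4263
  (64 − 66.730)²/66.730 = 0.1117
  (72 − 54.241)²/54.241 = 5.8145
  (24 − 51.029)²/51.029 = 14.3167
  (94 − 66.730)²/66.730 = 11.1442
  (54 − 54.241)²/54.241 = 0.0011
χ² = 43.2044 + 11.2472 + 7.0524 + 4.4263 + 0.1117 + 5.8145 + 14.3167 + 11.1442 + 0.0011 = 97.32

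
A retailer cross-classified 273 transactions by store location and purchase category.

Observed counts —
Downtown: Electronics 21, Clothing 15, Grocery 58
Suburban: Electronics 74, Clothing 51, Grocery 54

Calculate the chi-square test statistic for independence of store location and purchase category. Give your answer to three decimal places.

25.339

Row totals: 94, 179. Column totals: 95, 66, 112. Grand total N = 273.
Expected counts (row total × column total / N):
  Downtown, Electronics: 94×95/273 = 32.7106
  Downtown, Clothing: 94×66/273 = 22.7253
  Downtown, Grocery: 94×112/273 = 38.5641
  Suburban, Electronics: 179×95/273 = 62.2894
  Suburban, Clothing: 179×66/273 = 43.2747
  Suburban, Grocery: 179×112/273 = 73.4359
Contributions (O − E)²/E:
  (21 − 32.7106)²/32.7106 = 4.1925
  (15 − 22.7253)²/22.7253 = 2.6262
  (58 − 38.5641)²/38.5641 = 9.7955
  (74 − 62.2894)²/62.2894 = 2.2016
  (51 − 43.2747)²/43.2747 = 1.3791
  (54 − 73.4359)²/73.4359 = 5.1440
χ² = 4.1925 + 2.6262 + 9.7955 + 2.2016 + 1.3791 + 5.1440 = 25.339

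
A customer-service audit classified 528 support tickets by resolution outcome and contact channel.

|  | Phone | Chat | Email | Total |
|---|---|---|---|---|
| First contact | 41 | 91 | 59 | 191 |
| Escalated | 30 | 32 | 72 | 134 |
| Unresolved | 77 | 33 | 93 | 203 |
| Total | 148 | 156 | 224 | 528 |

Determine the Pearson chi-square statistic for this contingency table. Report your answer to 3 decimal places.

56.899

Grand total N = 528.
Expected counts (row total × column total / N):
  First contact, Phone: 191×148/528 = 53.5379
  First contact, Chat: 191×156/528 = 56.4318
  First contact, Email: 191×224/528 = 81.0303
  Escalated, Phone: 134×148/528 = 37.5606
  Escalated, Chat: 134×156/528 = 39.5909
  Escalated, Email: 134×224/528 = 56.8485
  Unresolved, Phone: 203×148/528 = 56.9015
  Unresolved, Chat: 203×156/528 = 59.9773
  Unresolved, Email: 203×224/528 = 86.1212
Contributions (O − E)²/E:
  (41 − 53.5379)²/53.5379 = 2.9362
  (91 − 56.4318)²/56.4318 = 21.1753
  (59 − 81.0303)²/81.0303 = 5.9895
  (30 − 37.5606)²/37.5606 = 1.5219
  (32 − 39.5909)²/39.5909 = 1.4554
  (72 − 56.8485)²/56.8485 = 4.0382
  (77 − 56.9015)²/56.9015 = 7.0991
  (33 − 59.9773)²/59.9773 = 12.1342
  (93 − 86.1212)²/86.1212 = 0.5494
χ² = 2.9362 + 21.1753 + 5.9895 + 1.5219 + 1.4554 + 4.0382 + 7.0991 + 12.1342 + 0.5494 = 56.899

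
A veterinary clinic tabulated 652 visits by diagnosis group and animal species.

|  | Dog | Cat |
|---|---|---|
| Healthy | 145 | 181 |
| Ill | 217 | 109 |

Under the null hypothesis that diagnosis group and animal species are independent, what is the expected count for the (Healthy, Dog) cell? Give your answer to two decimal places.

Row total (Healthy) = 326; column total (Dog) = 362; grand total N = 652.
Expected count = (row total × column total) / N = 326 × 362 / 652 = 181.00.

181.00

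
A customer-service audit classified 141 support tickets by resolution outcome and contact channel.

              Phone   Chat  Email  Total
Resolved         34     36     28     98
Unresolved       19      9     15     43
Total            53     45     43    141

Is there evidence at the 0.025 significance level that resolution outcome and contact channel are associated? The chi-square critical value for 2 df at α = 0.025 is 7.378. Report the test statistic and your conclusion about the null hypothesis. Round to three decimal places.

3.446; fail to reject H₀

Grand total N = 141.
Expected counts (row total × column total / N):
  Resolved, Phone: 98×53/141 = 36.8369
  Resolved, Chat: 98×45/141 = 31.2766
  Resolved, Email: 98×43/141 = 29.8865
  Unresolved, Phone: 43×53/141 = 16.1631
  Unresolved, Chat: 43×45/141 = 13.7234
  Unresolved, Email: 43×43/141 = 13.1135
Contributions (O − E)²/E:
  (34 − 36.8369)²/36.8369 = 0.2185
  (36 − 31.2766)²/31.2766 = 0.7133
  (28 − 29.8865)²/29.8865 = 0.1191
  (19 − 16.1631)²/16.1631 = 0.4979
  (9 − 13.7234)²/13.7234 = 1.6257
  (15 − 13.1135)²/13.1135 = 0.2714
χ² = 0.2185 + 0.7133 + 0.1191 + 0.4979 + 1.6257 + 0.2714 = 3.446
df = (2−1)(3−1) = 2. Since 3.446 < 7.378, fail to reject the null hypothesis of independence at α = 0.025.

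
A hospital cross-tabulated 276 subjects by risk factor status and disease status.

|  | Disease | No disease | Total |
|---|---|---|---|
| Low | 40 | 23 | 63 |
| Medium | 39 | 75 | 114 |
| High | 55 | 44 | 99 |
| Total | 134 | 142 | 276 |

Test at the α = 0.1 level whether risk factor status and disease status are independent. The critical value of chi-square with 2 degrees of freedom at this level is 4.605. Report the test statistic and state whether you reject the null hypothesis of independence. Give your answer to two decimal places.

Grand total N = 276.
Expected counts (row total × column total / N):
  Low, Disease: 63×134/276 = 30.587
  Low, No disease: 63×142/276 = 32.413
  Medium, Disease: 114×134/276 = 55.348
  Medium, No disease: 114×142/276 = 58.652
  High, Disease: 99×134/276 = 48.065
  High, No disease: 99×142/276 = 50.935
Contributions (O − E)²/E:
  (40 − 30.587)²/30.587 = 2.8968
  (23 − 32.413)²/32.413 = 2.7336
  (39 − 55.348)²/55.348 = 4.8287
  (75 − 58.652)²/58.652 = 4.5567
  (55 − 48.065)²/48.065 = 1.0006
  (44 − 50.935)²/50.935 = 0.9442
χ² = 2.8968 + 2.7336 + 4.8287 + 4.5567 + 1.0006 + 0.9442 = 16.96
df = (3−1)(2−1) = 2. Since 16.96 > 4.605, reject the null hypothesis of independence at α = 0.1.

16.96; reject H₀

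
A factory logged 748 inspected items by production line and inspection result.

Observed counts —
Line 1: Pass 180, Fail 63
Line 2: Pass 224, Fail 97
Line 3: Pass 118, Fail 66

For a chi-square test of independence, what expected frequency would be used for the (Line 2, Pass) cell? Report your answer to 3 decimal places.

224.013

Row total (Line 2) = 321; column total (Pass) = 522; grand total N = 748.
Expected count = (row total × column total) / N = 321 × 522 / 748 = 224.013.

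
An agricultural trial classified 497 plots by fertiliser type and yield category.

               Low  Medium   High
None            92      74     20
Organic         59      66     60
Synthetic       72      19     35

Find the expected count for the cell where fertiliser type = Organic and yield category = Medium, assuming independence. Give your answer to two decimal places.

Row total (Organic) = 185; column total (Medium) = 159; grand total N = 497.
Expected count = (row total × column total) / N = 185 × 159 / 497 = 59.19.

59.19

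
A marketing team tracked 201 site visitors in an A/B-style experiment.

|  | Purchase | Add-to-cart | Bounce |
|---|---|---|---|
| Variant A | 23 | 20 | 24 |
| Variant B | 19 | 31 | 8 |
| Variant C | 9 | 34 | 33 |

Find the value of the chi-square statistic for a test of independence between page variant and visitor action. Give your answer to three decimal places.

22.422

Row totals: 67, 58, 76. Column totals: 51, 85, 65. Grand total N = 201.
Expected counts (row total × column total / N):
  Variant A, Purchase: 67×51/201 = 17.0000
  Variant A, Add-to-cart: 67×85/201 = 28.3333
  Variant A, Bounce: 67×65/201 = 21.6667
  Variant B, Purchase: 58×51/201 = 14.7164
  Variant B, Add-to-cart: 58×85/201 = 24.5274
  Variant B, Bounce: 58×65/201 = 18.7562
  Variant C, Purchase: 76×51/201 = 19.2836
  Variant C, Add-to-cart: 76×85/201 = 32.1393
  Variant C, Bounce: 76×65/201 = 24.5771
Contributions (O − E)²/E:
  (23 − 17.0000)²/17.0000 = 2.1176
  (20 − 28.3333)²/28.3333 = 2.4510
  (24 − 21.6667)²/21.6667 = 0.2513
  (19 − 14.7164)²/14.7164 = 1.2469
  (31 − 24.5274)²/24.5274 = 1.7081
  (8 − 18.7562)²/18.7562 = 6.1684
  (9 − 19.2836)²/19.2836 = 5.4841
  (34 − 32.1393)²/32.1393 = 0.1077
  (33 − 24.5771)²/24.5771 = 2.8866
χ² = 2.1176 + 2.4510 + 0.2513 + 1.2469 + 1.7081 + 6.1684 + 5.4841 + 0.1077 + 2.8866 = 22.422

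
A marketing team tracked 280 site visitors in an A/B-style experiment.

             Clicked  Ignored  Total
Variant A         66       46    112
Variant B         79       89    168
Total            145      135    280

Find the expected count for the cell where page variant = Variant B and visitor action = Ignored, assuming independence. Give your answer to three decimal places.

81.000

Row total (Variant B) = 168; column total (Ignored) = 135; grand total N = 280.
Expected count = (row total × column total) / N = 168 × 135 / 280 = 81.000.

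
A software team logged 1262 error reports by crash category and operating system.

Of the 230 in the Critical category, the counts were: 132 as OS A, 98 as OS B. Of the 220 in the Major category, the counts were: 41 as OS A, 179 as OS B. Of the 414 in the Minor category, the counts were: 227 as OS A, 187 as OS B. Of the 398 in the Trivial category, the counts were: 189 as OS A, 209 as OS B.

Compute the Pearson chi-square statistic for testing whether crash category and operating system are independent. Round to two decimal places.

Row totals: 230, 220, 414, 398. Column totals: 589, 673. Grand total N = 1262.
Expected counts (row total × column total / N):
  Critical, OS A: 230×589/1262 = 107.345
  Critical, OS B: 230×673/1262 = 122.655
  Major, OS A: 220×589/1262 = 102.678
  Major, OS B: 220×673/1262 = 117.322
  Minor, OS A: 414×589/1262 = 193.222
  Minor, OS B: 414×673/1262 = 220.778
  Trivial, OS A: 398×589/1262 = 185.754
  Trivial, OS B: 398×673/1262 = 212.246
Contributions (O − E)²/E:
  (132 − 107.345)²/107.345 = 5.6628
  (98 − 122.655)²/122.655 = 4.9559
  (41 − 102.678)²/102.678 = 37.0496
  (179 − 117.322)²/117.322 = 32.4251
  (227 − 193.222)²/193.222 = 5.9049
  (187 − 220.778)²/220.778 = 5.1679
  (189 − 185.754)²/185.754 = 0.0567
  (209 − 212.246)²/212.246 = 0.0496
χ² = 5.6628 + 4.9559 + 37.0496 + 32.4251 + 5.9049 + 5.1679 + 0.0567 + 0.0496 = 91.27

91.27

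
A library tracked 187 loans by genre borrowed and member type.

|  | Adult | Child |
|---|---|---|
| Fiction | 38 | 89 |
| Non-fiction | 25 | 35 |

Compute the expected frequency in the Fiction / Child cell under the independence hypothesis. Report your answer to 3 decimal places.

Row total (Fiction) = 127; column total (Child) = 124; grand total N = 187.
Expected count = (row total × column total) / N = 127 × 124 / 187 = 84.214.

84.214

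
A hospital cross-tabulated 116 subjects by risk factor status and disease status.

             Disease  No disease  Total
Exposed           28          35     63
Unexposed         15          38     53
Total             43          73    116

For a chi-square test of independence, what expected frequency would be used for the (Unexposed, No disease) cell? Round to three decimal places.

33.353

Row total (Unexposed) = 53; column total (No disease) = 73; grand total N = 116.
Expected count = (row total × column total) / N = 53 × 73 / 116 = 33.353.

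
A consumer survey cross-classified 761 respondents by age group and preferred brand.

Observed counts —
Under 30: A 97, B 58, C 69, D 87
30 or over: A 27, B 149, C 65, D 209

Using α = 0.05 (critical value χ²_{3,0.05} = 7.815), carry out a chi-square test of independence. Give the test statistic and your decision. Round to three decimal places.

108.143; reject H₀

Row totals: 311, 450. Column totals: 124, 207, 134, 296. Grand total N = 761.
Expected counts (row total × column total / N):
  Under 30, A: 311×124/761 = 50.6754
  Under 30, B: 311×207/761 = 84.5953
  Under 30, C: 311×134/761 = 54.7622
  Under 30, D: 311×296/761 = 120.9671
  30 or over, A: 450×124/761 = 73.3246
  30 or over, B: 450×207/761 = 122.4047
  30 or over, C: 450×134/761 = 79.2378
  30 or over, D: 450×296/761 = 175.0329
Contributions (O − E)²/E:
  (97 − 50.6754)²/50.6754 = 42.3473
  (58 − 84.5953)²/84.5953 = 8.3611
  (69 − 54.7622)²/54.7622 = 3.7017
  (87 − 120.9671)²/120.9671 = 9.5378
  (27 − 73.3246)²/73.3246 = 29.2667
  (149 − 122.4047)²/122.4047 = 5.7785
  (65 − 79.2378)²/79.2378 = 2.5583
  (209 − 175.0329)²/175.0329 = 6.5917
χ² = 42.3473 + 8.3611 + 3.7017 + 9.5378 + 29.2667 + 5.7785 + 2.5583 + 6.5917 = 108.143
df = (2−1)(4−1) = 3. Since 108.143 > 7.815, reject the null hypothesis of independence at α = 0.05.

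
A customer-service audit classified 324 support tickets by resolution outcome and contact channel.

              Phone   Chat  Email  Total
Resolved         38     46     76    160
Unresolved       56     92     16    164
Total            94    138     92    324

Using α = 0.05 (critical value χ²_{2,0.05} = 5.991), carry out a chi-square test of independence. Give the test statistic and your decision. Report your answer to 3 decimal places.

Grand total N = 324.
Expected counts (row total × column total / N):
  Resolved, Phone: 160×94/324 = 46.4198
  Resolved, Chat: 160×138/324 = 68.1481
  Resolved, Email: 160×92/324 = 45.4321
  Unresolved, Phone: 164×94/324 = 47.5802
  Unresolved, Chat: 164×138/324 = 69.8519
  Unresolved, Email: 164×92/324 = 46.5679
Contributions (O − E)²/E:
  (38 − 46.4198)²/46.4198 = 1.5272
  (46 − 68.1481)²/68.1481 = 7.1981
  (76 − 45.4321)²/45.4321 = 20.5669
  (56 − 47.5802)²/47.5802 = 1.4900
  (92 − 69.8519)²/69.8519 = 7.0225
  (16 − 46.5679)²/46.5679 = 20.0652
χ² = 1.5272 + 7.1981 + 20.5669 + 1.4900 + 7.0225 + 20.0652 = 57.870
df = (2−1)(3−1) = 2. Since 57.870 > 5.991, reject the null hypothesis of independence at α = 0.05.

57.870; reject H₀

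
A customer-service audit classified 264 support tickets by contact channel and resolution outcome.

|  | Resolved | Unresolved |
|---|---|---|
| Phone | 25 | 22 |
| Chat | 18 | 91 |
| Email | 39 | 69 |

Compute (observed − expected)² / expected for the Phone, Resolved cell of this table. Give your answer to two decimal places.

7.41

Row total (Phone) = 47; column total (Resolved) = 82; N = 264.
Expected count E = 47 × 82 / 264 = 14.598.
Contribution = (O − E)²/E = (25 − 14.598)² / 14.598 = 7.41.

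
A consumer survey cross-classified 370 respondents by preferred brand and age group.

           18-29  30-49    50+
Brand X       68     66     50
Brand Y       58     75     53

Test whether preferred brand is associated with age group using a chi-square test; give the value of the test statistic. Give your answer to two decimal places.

Row totals: 184, 186. Column totals: 126, 141, 103. Grand total N = 370.
Expected counts (row total × column total / N):
  Brand X, 18-29: 184×126/370 = 62.6595
  Brand X, 30-49: 184×141/370 = 70.1189
  Brand X, 50+: 184×103/370 = 51.2216
  Brand Y, 18-29: 186×126/370 = 63.3405
  Brand Y, 30-49: 186×141/370 = 70.8811
  Brand Y, 50+: 186×103/370 = 51.7784
Contributions (O − E)²/E:
  (68 − 62.6595)²/62.6595 = 0.4552
  (66 − 70.1189)²/70.1189 = 0.2420
  (50 − 51.2216)²/51.2216 = 0.0291
  (58 − 63.3405)²/63.3405 = 0.4503
  (75 − 70.8811)²/70.8811 = 0.2393
  (53 − 51.7784)²/51.7784 = 0.0288
χ² = 0.4552 + 0.2420 + 0.0291 + 0.4503 + 0.2393 + 0.0288 = 1.44

1.44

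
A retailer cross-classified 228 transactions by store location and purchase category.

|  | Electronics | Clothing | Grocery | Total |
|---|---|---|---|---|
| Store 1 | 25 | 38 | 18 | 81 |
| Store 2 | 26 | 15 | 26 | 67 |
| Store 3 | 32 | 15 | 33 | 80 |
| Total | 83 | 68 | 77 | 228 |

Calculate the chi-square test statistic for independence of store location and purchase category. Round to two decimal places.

Grand total N = 228.
Expected counts (row total × column total / N):
  Store 1, Electronics: 81×83/228 = 29.487
  Store 1, Clothing: 81×68/228 = 24.158
  Store 1, Grocery: 81×77/228 = 27.355
  Store 2, Electronics: 67×83/228 = 24.390
  Store 2, Clothing: 67×68/228 = 19.982
  Store 2, Grocery: 67×77/228 = 22.627
  Store 3, Electronics: 80×83/228 = 29.123
  Store 3, Clothing: 80×68/228 = 23.860
  Store 3, Grocery: 80×77/228 = 27.018
Contributions (O − E)²/E:
  (25 − 29.487)²/29.487 = 0.6828
  (38 − 24.158)²/24.158 = 7.9312
  (18 − 27.355)²/27.355 = 3.1993
  (26 − 24.390)²/24.390 = 0.1063
  (15 − 19.982)²/19.982 = 1.2421
  (26 − 22.627)²/22.627 = 0.5028
  (32 − 29.123)²/29.123 = 0.2842
  (15 − 23.860)²/23.860 = 3.2900
  (33 − 27.018)²/27.018 = 1.3245
χ² = 0.6828 + 7.9312 + 3.1993 + 0.1063 + 1.2421 + 0.5028 + 0.2842 + 3.2900 + 1.3245 = 18.56

18.56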